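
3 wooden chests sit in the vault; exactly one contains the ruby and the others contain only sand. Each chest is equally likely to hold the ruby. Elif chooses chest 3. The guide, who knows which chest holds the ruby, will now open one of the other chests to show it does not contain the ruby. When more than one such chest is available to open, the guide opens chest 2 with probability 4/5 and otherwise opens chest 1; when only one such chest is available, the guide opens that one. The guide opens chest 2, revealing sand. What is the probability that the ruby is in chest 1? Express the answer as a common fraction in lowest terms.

Apply Bayes' rule, conditioning on where the ruby actually is.
If it is in chest 1 (prior 1/3): only chest 2 is available, probability 1; weight (1/3)·1 = 1/3.
If it is in chest 2 (prior 1/3): the guide opened chest 2, so this case is ruled out; weight (1/3)·0 = 0.
If it is in chest 3 (prior 1/3): chest 2 is available, opened with probability 4/5; weight (1/3)·(4/5) = 4/15.
The weights sum to 3/5.
So P(the ruby in chest 1 | the guide opened chest 2) = (1/3) / (3/5) = 5/9.

5/9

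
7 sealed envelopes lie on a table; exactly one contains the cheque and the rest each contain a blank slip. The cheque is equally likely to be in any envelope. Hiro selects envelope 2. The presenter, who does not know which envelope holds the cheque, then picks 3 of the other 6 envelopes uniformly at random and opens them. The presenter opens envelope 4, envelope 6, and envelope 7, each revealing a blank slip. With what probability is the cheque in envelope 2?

1/4

Consider each possible location of the cheque in turn.
If it is in any of envelopes 1, 2, 3, and 5 (prior 1/7 each): the presenter picks exactly this set with probability 1/20 regardless, and none is the prize; weight (1/7)·(1/20) = 1/140 each.
If it is in any of envelopes 4, 6, and 7 (prior 1/7 each): that envelope was opened and seen not to hold the prize — ruled out; weight (1/7)·0 = 0 each.
The weights sum to 1/35.
So P(the cheque in envelope 2 | the presenter opened envelope 4, envelope 6, and envelope 7) = (1/140) / (1/35) = 1/4.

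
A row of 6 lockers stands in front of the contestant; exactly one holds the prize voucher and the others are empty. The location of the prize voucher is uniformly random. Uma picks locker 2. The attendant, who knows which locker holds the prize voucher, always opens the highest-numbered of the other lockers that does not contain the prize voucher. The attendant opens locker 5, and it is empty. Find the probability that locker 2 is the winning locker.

Apply Bayes' rule, conditioning on where the prize voucher actually is.
If it is in any of lockers 1, 2, 3, and 4 (prior 1/6 each): the attendant would have opened locker 6 instead, probability 0; weight (1/6)·0 = 0 each.
If it is in locker 5 (prior 1/6): the attendant opened locker 5, so this case is ruled out; weight (1/6)·0 = 0.
If it is in locker 6 (prior 1/6): locker 5 is the highest-numbered option available, probability 1; weight (1/6)·1 = 1/6.
The weights sum to 1/6.
So P(the prize voucher in locker 2 | the attendant opened locker 5) = 0 / (1/6) = 0.

0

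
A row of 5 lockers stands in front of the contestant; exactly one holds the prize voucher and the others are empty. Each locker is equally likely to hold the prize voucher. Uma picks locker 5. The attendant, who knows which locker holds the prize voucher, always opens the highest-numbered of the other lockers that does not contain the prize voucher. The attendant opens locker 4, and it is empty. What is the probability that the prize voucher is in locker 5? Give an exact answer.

1/4

Condition on the true location of the prize voucher.
If it is in any of lockers 1, 2, 3, and 5 (prior 1/5 each): locker 4 is the highest-numbered option available, probability 1; weight (1/5)·1 = 1/5 each.
If it is in locker 4 (prior 1/5): the attendant opened locker 4, so this case is ruled out; weight (1/5)·0 = 0.
The weights sum to 4/5.
So P(the prize voucher in locker 5 | the attendant opened locker 4) = (1/5) / (4/5) = 1/4.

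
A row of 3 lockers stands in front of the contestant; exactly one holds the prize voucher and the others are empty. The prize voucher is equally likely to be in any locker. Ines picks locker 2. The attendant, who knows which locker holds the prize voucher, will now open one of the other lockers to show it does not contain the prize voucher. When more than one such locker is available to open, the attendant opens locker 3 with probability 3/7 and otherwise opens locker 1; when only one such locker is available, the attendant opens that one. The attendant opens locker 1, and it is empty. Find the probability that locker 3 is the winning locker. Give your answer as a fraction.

7/11

Condition on the true location of the prize voucher.
If it is in locker 1 (prior 1/3): the attendant opened locker 1, so this case is ruled out; weight (1/3)·0 = 0.
If it is in locker 2 (prior 1/3): locker 3 is available but not opened, probability 4/7; weight (1/3)·(4/7) = 4/21.
If it is in locker 3 (prior 1/3): only locker 1 is available, probability 1; weight (1/3)·1 = 1/3.
The weights sum to 11/21.
So P(the prize voucher in locker 3 | the attendant opened locker 1) = (1/3) / (11/21) = 7/11.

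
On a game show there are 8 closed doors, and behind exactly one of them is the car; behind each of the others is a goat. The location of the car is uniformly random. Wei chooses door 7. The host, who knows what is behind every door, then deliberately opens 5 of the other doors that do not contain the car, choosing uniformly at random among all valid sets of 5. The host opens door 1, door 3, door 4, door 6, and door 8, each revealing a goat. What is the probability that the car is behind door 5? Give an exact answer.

7/16

Apply Bayes' rule, conditioning on where the car actually is.
If it is behind any of doors 1, 3, 4, 6, and 8 (prior 1/8 each): that door was opened and seen not to hold the prize — ruled out; weight (1/8)·0 = 0 each.
If it is behind either of doors 2 and 5 (prior 1/8 each): the host has 6 equally likely choices, so probability 1/6; weight (1/8)·(1/6) = 1/48 each.
If it is behind door 7 (prior 1/8): the host has 21 equally likely choices, so probability 1/21; weight (1/8)·(1/21) = 1/168.
The weights sum to 1/21.
So P(the car behind door 5 | the host opened door 1, door 3, door 4, door 6, and door 8) = (1/48) / (1/21) = 7/16.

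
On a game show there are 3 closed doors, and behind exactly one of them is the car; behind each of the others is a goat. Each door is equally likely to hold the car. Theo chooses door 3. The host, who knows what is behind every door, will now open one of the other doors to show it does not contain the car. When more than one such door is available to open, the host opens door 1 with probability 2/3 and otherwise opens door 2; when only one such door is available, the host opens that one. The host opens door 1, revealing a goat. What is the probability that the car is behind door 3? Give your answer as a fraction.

2/5

Consider each possible location of the car in turn.
If it is behind door 1 (prior 1/3): the host opened door 1, so this case is ruled out; weight (1/3)·0 = 0.
If it is behind door 2 (prior 1/3): only door 1 is available, probability 1; weight (1/3)·1 = 1/3.
If it is behind door 3 (prior 1/3): door 1 is available, opened with probability 2/3; weight (1/3)·(2/3) = 2/9.
The weights sum to 5/9.
So P(the car behind door 3 | the host opened door 1) = (2/9) / (5/9) = 2/5.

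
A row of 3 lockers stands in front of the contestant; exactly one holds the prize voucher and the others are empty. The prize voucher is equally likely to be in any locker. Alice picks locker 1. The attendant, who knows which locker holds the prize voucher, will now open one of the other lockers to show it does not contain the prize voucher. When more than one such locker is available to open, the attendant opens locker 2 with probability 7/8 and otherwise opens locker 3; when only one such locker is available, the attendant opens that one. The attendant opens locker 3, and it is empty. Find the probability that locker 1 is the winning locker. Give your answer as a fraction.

Condition on the true location of the prize voucher.
If it is in locker 1 (prior 1/3): locker 2 is available but not opened, probability 1/8; weight (1/3)·(1/8) = 1/24.
If it is in locker 2 (prior 1/3): only locker 3 is available, probability 1; weight (1/3)·1 = 1/3.
If it is in locker 3 (prior 1/3): the attendant opened locker 3, so this case is ruled out; weight (1/3)·0 = 0.
The weights sum to 3/8.
So P(the prize voucher in locker 1 | the attendant opened locker 3) = (1/24) / (3/8) = 1/9.

1/9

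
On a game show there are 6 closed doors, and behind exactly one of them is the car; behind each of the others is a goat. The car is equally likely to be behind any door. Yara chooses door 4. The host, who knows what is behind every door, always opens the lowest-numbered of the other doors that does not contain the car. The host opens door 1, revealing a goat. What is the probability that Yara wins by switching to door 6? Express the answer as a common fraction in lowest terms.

1/5

Apply Bayes' rule, conditioning on where the car actually is.
If it is behind door 1 (prior 1/6): the host opened door 1, so this case is ruled out; weight (1/6)·0 = 0.
If it is behind any of doors 2, 3, 4, 5, and 6 (prior 1/6 each): door 1 is the lowest-numbered option available, probability 1; weight (1/6)·1 = 1/6 each.
The weights sum to 5/6.
So P(the car behind door 6 | the host opened door 1) = (1/6) / (5/6) = 1/5.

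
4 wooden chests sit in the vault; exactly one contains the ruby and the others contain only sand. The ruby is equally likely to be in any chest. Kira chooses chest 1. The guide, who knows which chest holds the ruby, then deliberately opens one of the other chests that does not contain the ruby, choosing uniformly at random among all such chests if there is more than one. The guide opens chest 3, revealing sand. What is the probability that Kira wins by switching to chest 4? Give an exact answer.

Consider each possible location of the ruby in turn.
If it is in chest 1 (prior 1/4): the guide has 3 equally likely choices, so probability 1/3; weight (1/4)·(1/3) = 1/12.
If it is in either of chests 2 and 4 (prior 1/4 each): the guide has 2 equally likely choices, so probability 1/2; weight (1/4)·(1/2) = 1/8 each.
If it is in chest 3 (prior 1/4): the guide opened chest 3, so this case is ruled out; weight (1/4)·0 = 0.
The weights sum to 1/3.
So P(the ruby in chest 4 | the guide opened chest 3) = (1/8) / (1/3) = 3/8.

3/8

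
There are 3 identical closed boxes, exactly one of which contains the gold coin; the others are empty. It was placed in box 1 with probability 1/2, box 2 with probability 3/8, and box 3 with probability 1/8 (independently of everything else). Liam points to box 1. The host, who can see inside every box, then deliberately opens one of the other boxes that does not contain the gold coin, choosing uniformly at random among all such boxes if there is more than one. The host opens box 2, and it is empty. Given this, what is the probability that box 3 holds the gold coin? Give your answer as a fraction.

Condition on the true location of the gold coin.
If it is in box 1 (prior 1/2): the host has 2 equally likely choices, so probability 1/2; weight (1/2)·(1/2) = 1/4.
If it is in box 2 (prior 3/8): the host opened box 2, so this case is ruled out; weight (3/8)·0 = 0.
If it is in box 3 (prior 1/8): the host has no choice, probability 1; weight (1/8)·1 = 1/8.
The weights sum to 3/8.
So P(the gold coin in box 3 | the host opened box 2) = (1/8) / (3/8) = 1/3.

1/3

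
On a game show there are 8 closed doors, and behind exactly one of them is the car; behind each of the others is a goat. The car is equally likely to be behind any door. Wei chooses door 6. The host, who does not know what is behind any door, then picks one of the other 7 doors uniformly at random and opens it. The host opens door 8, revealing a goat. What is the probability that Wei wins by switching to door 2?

1/7

Consider each possible location of the car in turn.
If it is behind any of doors 1, 2, 3, 4, 5, 6, and 7 (prior 1/8 each): the host picks door 8 with probability 1/7 regardless, and it is not the prize; weight (1/8)·(1/7) = 1/56 each.
If it is behind door 8 (prior 1/8): the host opened door 8, so this case is ruled out; weight (1/8)·0 = 0.
The weights sum to 1/8.
So P(the car behind door 2 | the host opened door 8) = (1/56) / (1/8) = 1/7.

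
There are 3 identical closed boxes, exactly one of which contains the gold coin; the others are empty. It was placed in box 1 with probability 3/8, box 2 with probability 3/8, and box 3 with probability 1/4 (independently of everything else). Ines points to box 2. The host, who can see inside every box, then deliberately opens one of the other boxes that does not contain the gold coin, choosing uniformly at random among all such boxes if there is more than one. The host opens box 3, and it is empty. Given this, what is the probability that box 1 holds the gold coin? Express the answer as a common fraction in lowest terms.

2/3

Apply Bayes' rule, conditioning on where the gold coin actually is.
If it is in box 1 (prior 3/8): the host has no choice, probability 1; weight (3/8)·1 = 3/8.
If it is in box 2 (prior 3/8): the host has 2 equally likely choices, so probability 1/2; weight (3/8)·(1/2) = 3/16.
If it is in box 3 (prior 1/4): the host opened box 3, so this case is ruled out; weight (1/4)·0 = 0.
The weights sum to 9/16.
So P(the gold coin in box 1 | the host opened box 3) = (3/8) / (9/16) = 2/3.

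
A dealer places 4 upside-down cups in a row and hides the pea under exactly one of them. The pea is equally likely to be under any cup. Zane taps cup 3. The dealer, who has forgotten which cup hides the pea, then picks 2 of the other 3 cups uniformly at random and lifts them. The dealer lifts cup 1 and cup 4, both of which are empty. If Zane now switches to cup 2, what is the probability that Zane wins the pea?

Consider each possible location of the pea in turn.
If it is under either of cups 1 and 4 (prior 1/4 each): that cup was opened and seen not to hold the prize — ruled out; weight (1/4)·0 = 0 each.
If it is under either of cups 2 and 3 (prior 1/4 each): the dealer picks exactly this set with probability 1/3 regardless, and none is the prize; weight (1/4)·(1/3) = 1/12 each.
The weights sum to 1/6.
So P(the pea under cup 2 | the dealer opened cup 1 and cup 4) = (1/12) / (1/6) = 1/2.

1/2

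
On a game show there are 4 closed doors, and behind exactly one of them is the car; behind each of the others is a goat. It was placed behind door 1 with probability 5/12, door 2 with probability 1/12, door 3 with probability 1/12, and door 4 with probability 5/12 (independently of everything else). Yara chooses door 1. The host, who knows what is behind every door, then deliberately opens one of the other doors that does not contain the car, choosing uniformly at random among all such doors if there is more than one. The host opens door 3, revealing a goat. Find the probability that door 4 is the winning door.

Consider each possible location of the car in turn.
If it is behind door 1 (prior 5/12): the host has 3 equally likely choices, so probability 1/3; weight (5/12)·(1/3) = 5/36.
If it is behind door 2 (prior 1/12): the host has 2 equally likely choices, so probability 1/2; weight (1/12)·(1/2) = 1/24.
If it is behind door 3 (prior 1/12): the host opened door 3, so this case is ruled out; weight (1/12)·0 = 0.
If it is behind door 4 (prior 5/12): the host has 2 equally likely choices, so probability 1/2; weight (5/12)·(1/2) = 5/24.
The weights sum to 7/18.
So P(the car behind door 4 | the host opened door 3) = (5/24) / (7/18) = 15/28.

15/28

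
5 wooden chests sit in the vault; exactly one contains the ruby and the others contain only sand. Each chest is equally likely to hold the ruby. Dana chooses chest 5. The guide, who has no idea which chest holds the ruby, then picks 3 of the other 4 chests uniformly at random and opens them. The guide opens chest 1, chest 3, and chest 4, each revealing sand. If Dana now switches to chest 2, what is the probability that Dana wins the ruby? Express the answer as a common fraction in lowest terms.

Consider each possible location of the ruby in turn.
If it is in any of chests 1, 3, and 4 (prior 1/5 each): that chest was opened and seen not to hold the prize — ruled out; weight (1/5)·0 = 0 each.
If it is in either of chests 2 and 5 (prior 1/5 each): the guide picks exactly this set with probability 1/4 regardless, and none is the prize; weight (1/5)·(1/4) = 1/20 each.
The weights sum to 1/10.
So P(the ruby in chest 2 | the guide opened chest 1, chest 3, and chest 4) = (1/20) / (1/10) = 1/2.

1/2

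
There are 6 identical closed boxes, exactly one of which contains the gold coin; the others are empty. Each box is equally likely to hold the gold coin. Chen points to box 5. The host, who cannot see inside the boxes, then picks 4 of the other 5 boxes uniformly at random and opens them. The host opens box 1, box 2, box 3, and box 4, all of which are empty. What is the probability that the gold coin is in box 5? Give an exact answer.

1/2

Apply Bayes' rule, conditioning on where the gold coin actually is.
If it is in any of boxes 1, 2, 3, and 4 (prior 1/6 each): that box was opened and seen not to hold the prize — ruled out; weight (1/6)·0 = 0 each.
If it is in either of boxes 5 and 6 (prior 1/6 each): the host picks exactly this set with probability 1/5 regardless, and none is the prize; weight (1/6)·(1/5) = 1/30 each.
The weights sum to 1/15.
So P(the gold coin in box 5 | the host opened box 1, box 2, box 3, and box 4) = (1/30) / (1/15) = 1/2.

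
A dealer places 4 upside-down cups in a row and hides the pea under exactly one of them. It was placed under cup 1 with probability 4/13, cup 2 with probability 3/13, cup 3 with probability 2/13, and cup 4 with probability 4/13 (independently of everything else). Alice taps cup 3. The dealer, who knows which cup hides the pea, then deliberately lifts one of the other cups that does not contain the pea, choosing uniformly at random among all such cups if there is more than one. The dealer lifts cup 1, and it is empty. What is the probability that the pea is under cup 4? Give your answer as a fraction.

12/25

Condition on the true location of the pea.
If it is under cup 1 (prior 4/13): the dealer opened cup 1, so this case is ruled out; weight (4/13)·0 = 0.
If it is under cup 2 (prior 3/13): the dealer has 2 equally likely choices, so probability 1/2; weight (3/13)·(1/2) = 3/26.
If it is under cup 3 (prior 2/13): the dealer has 3 equally likely choices, so probability 1/3; weight (2/13)·(1/3) = 2/39.
If it is under cup 4 (prior 4/13): the dealer has 2 equally likely choices, so probability 1/2; weight (4/13)·(1/2) = 2/13.
The weights sum to 25/78.
So P(the pea under cup 4 | the dealer opened cup 1) = (2/13) / (25/78) = 12/25.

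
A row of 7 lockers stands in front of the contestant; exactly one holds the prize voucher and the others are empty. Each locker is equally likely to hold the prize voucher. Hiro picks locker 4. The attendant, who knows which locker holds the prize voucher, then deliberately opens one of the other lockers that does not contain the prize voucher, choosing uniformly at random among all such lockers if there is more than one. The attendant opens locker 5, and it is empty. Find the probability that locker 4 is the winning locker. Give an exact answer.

1/7

Consider each possible location of the prize voucher in turn.
If it is in any of lockers 1, 2, 3, 6, and 7 (prior 1/7 each): the attendant has 5 equally likely choices, so probability 1/5; weight (1/7)·(1/5) = 1/35 each.
If it is in locker 4 (prior 1/7): the attendant has 6 equally likely choices, so probability 1/6; weight (1/7)·(1/6) = 1/42.
If it is in locker 5 (prior 1/7): the attendant opened locker 5, so this case is ruled out; weight (1/7)·0 = 0.
The weights sum to 1/6.
So P(the prize voucher in locker 4 | the attendant opened locker 5) = (1/42) / (1/6) = 1/7.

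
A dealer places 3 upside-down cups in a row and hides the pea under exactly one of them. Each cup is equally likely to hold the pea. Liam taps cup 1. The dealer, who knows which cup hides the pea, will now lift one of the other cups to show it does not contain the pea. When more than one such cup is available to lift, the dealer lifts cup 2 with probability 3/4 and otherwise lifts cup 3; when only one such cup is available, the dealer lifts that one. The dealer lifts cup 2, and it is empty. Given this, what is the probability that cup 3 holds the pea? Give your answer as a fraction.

4/7

Apply Bayes' rule, conditioning on where the pea actually is.
If it is under cup 1 (prior 1/3): cup 2 is available, opened with probability 3/4; weight (1/3)·(3/4) = 1/4.
If it is under cup 2 (prior 1/3): the dealer opened cup 2, so this case is ruled out; weight (1/3)·0 = 0.
If it is under cup 3 (prior 1/3): only cup 2 is available, probability 1; weight (1/3)·1 = 1/3.
The weights sum to 7/12.
So P(the pea under cup 3 | the dealer opened cup 2) = (1/3) / (7/12) = 4/7.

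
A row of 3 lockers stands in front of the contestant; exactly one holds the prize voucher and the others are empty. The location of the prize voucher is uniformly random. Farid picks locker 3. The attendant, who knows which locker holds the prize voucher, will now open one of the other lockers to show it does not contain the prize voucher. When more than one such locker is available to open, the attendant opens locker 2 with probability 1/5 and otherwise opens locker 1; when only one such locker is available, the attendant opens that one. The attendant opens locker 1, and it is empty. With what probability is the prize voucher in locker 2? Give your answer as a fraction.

5/9

Consider each possible location of the prize voucher in turn.
If it is in locker 1 (prior 1/3): the attendant opened locker 1, so this case is ruled out; weight (1/3)·0 = 0.
If it is in locker 2 (prior 1/3): only locker 1 is available, probability 1; weight (1/3)·1 = 1/3.
If it is in locker 3 (prior 1/3): locker 2 is available but not opened, probability 4/5; weight (1/3)·(4/5) = 4/15.
The weights sum to 3/5.
So P(the prize voucher in locker 2 | the attendant opened locker 1) = (1/3) / (3/5) = 5/9.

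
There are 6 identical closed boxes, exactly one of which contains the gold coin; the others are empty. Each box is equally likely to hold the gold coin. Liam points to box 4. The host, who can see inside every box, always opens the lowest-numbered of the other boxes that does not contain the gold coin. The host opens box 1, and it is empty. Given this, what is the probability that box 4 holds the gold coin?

Condition on the true location of the gold coin.
If it is in box 1 (prior 1/6): the host opened box 1, so this case is ruled out; weight (1/6)·0 = 0.
If it is in any of boxes 2, 3, 4, 5, and 6 (prior 1/6 each): box 1 is the lowest-numbered option available, probability 1; weight (1/6)·1 = 1/6 each.
The weights sum to 5/6.
So P(the gold coin in box 4 | the host opened box 1) = (1/6) / (5/6) = 1/5.

1/5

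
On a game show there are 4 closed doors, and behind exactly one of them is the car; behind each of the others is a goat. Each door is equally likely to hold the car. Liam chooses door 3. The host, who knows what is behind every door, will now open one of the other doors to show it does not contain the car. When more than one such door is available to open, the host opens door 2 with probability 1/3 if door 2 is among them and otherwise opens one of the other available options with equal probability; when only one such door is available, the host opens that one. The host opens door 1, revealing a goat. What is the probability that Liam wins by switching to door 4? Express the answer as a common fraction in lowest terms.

4/9

Apply Bayes' rule, conditioning on where the car actually is.
If it is behind door 1 (prior 1/4): the host opened door 1, so this case is ruled out; weight (1/4)·0 = 0.
If it is behind door 2 (prior 1/4): door 2 holds the prize so is unavailable; the host chooses uniformly among the 2 others, probability 1/2; weight (1/4)·(1/2) = 1/8.
If it is behind door 3 (prior 1/4): door 2 is available but not opened; door 1 gets probability (1 − 1/3)/2 = 1/3; weight (1/4)·(1/3) = 1/12.
If it is behind door 4 (prior 1/4): door 2 is available but not opened, probability 2/3; weight (1/4)·(2/3) = 1/6.
The weights sum to 3/8.
So P(the car behind door 4 | the host opened door 1) = (1/6) / (3/8) = 4/9.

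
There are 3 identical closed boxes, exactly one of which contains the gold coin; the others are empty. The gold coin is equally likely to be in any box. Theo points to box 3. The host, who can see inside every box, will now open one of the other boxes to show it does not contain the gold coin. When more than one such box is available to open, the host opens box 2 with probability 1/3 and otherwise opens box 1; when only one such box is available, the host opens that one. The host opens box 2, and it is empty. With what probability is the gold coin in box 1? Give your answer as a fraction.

3/4

Apply Bayes' rule, conditioning on where the gold coin actually is.
If it is in box 1 (prior 1/3): only box 2 is available, probability 1; weight (1/3)·1 = 1/3.
If it is in box 2 (prior 1/3): the host opened box 2, so this case is ruled out; weight (1/3)·0 = 0.
If it is in box 3 (prior 1/3): box 2 is available, opened with probability 1/3; weight (1/3)·(1/3) = 1/9.
The weights sum to 4/9.
So P(the gold coin in box 1 | the host opened box 2) = (1/3) / (4/9) = 3/4.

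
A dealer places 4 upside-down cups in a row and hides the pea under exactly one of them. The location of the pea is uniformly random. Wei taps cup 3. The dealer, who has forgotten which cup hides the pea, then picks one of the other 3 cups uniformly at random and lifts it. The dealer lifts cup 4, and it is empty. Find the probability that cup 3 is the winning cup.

Consider each possible location of the pea in turn.
If it is under any of cups 1, 2, and 3 (prior 1/4 each): the dealer picks cup 4 with probability 1/3 regardless, and it is not the prize; weight (1/4)·(1/3) = 1/12 each.
If it is under cup 4 (prior 1/4): the dealer opened cup 4, so this case is ruled out; weight (1/4)·0 = 0.
The weights sum to 1/4.
So P(the pea under cup 3 | the dealer opened cup 4) = (1/12) / (1/4) = 1/3.

1/3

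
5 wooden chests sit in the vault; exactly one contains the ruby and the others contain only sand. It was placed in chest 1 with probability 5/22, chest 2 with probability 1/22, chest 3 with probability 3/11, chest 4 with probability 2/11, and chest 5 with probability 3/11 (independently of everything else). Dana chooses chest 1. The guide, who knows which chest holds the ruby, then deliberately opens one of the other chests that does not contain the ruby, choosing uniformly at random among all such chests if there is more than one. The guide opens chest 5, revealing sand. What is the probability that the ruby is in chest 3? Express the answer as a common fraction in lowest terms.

24/59

Apply Bayes' rule, conditioning on where the ruby actually is.
If it is in chest 1 (prior 5/22): the guide has 4 equally likely choices, so probability 1/4; weight (5/22)·(1/4) = 5/88.
If it is in chest 2 (prior 1/22): the guide has 3 equally likely choices, so probability 1/3; weight (1/22)·(1/3) = 1/66.
If it is in chest 3 (prior 3/11): the guide has 3 equally likely choices, so probability 1/3; weight (3/11)·(1/3) = 1/11.
If it is in chest 4 (prior 2/11): the guide has 3 equally likely choices, so probability 1/3; weight (2/11)·(1/3) = 2/33.
If it is in chest 5 (prior 3/11): the guide opened chest 5, so this case is ruled out; weight (3/11)·0 = 0.
The weights sum to 59/264.
So P(the ruby in chest 3 | the guide opened chest 5) = (1/11) / (59/264) = 24/59.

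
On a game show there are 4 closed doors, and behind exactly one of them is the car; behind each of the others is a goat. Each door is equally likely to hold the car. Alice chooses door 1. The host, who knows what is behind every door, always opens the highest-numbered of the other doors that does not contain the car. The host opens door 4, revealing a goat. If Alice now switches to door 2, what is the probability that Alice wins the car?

1/3

Condition on the true location of the car.
If it is behind any of doors 1, 2, and 3 (prior 1/4 each): door 4 is the highest-numbered option available, probability 1; weight (1/4)·1 = 1/4 each.
If it is behind door 4 (prior 1/4): the host opened door 4, so this case is ruled out; weight (1/4)·0 = 0.
The weights sum to 3/4.
So P(the car behind door 2 | the host opened door 4) = (1/4) / (3/4) = 1/3.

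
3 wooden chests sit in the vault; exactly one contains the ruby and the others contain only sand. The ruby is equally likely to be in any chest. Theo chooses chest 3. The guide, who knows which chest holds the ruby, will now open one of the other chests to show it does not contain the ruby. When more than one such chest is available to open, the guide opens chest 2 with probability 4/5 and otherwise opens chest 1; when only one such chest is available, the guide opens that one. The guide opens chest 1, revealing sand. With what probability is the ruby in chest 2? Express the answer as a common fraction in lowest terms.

Condition on the true location of the ruby.
If it is in chest 1 (prior 1/3): the guide opened chest 1, so this case is ruled out; weight (1/3)·0 = 0.
If it is in chest 2 (prior 1/3): only chest 1 is available, probability 1; weight (1/3)·1 = 1/3.
If it is in chest 3 (prior 1/3): chest 2 is available but not opened, probability 1/5; weight (1/3)·(1/5) = 1/15.
The weights sum to 2/5.
So P(the ruby in chest 2 | the guide opened chest 1) = (1/3) / (2/5) = 5/6.

5/6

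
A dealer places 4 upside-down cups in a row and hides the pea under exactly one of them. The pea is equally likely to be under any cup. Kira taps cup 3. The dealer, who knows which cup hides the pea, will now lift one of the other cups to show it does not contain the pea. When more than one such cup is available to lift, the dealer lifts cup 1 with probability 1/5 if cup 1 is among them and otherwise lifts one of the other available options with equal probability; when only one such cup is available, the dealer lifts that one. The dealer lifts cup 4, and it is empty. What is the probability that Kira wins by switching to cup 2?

8/17

Condition on the true location of the pea.
If it is under cup 1 (prior 1/4): cup 1 holds the prize so is unavailable; the dealer chooses uniformly among the 2 others, probability 1/2; weight (1/4)·(1/2) = 1/8.
If it is under cup 2 (prior 1/4): cup 1 is available but not opened, probability 4/5; weight (1/4)·(4/5) = 1/5.
If it is under cup 3 (prior 1/4): cup 1 is available but not opened; cup 4 gets probability (1 − 1/5)/2 = 2/5; weight (1/4)·(2/5) = 1/10.
If it is under cup 4 (prior 1/4): the dealer opened cup 4, so this case is ruled out; weight (1/4)·0 = 0.
The weights sum to 17/40.
So P(the pea under cup 2 | the dealer opened cup 4) = (1/5) / (17/40) = 8/17.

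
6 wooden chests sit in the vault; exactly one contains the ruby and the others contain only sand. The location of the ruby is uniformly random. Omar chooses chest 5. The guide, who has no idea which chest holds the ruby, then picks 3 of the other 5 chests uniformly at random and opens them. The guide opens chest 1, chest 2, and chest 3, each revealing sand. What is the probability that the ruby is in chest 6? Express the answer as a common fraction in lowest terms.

Because the guide chose which chests to open without knowing where the ruby is, the choice is independent of the prize location. Learning that none of the 3 opened chests holds the ruby simply rules out those 3 locations and leaves the remaining 3 chests still equally likely by symmetry.
So P(the ruby in chest 6) = 1/3.

1/3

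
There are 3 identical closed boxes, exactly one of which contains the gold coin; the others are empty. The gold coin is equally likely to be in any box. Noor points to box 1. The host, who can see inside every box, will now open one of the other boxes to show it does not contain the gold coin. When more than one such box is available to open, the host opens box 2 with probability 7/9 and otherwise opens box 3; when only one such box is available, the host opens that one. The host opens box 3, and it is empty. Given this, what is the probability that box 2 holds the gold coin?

9/11

Consider each possible location of the gold coin in turn.
If it is in box 1 (prior 1/3): box 2 is available but not opened, probability 2/9; weight (1/3)·(2/9) = 2/27.
If it is in box 2 (prior 1/3): only box 3 is available, probability 1; weight (1/3)·1 = 1/3.
If it is in box 3 (prior 1/3): the host opened box 3, so this case is ruled out; weight (1/3)·0 = 0.
The weights sum to 11/27.
So P(the gold coin in box 2 | the host opened box 3) = (1/3) / (11/27) = 9/11.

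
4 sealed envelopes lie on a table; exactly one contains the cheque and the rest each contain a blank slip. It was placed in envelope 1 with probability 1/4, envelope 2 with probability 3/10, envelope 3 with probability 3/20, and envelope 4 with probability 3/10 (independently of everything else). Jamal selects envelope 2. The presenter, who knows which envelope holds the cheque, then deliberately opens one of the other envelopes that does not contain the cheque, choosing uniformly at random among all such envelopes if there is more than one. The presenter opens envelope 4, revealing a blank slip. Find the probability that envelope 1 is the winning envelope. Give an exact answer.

Condition on the true location of the cheque.
If it is in envelope 1 (prior 1/4): the presenter has 2 equally likely choices, so probability 1/2; weight (1/4)·(1/2) = 1/8.
If it is in envelope 2 (prior 3/10): the presenter has 3 equally likely choices, so probability 1/3; weight (3/10)·(1/3) = 1/10.
If it is in envelope 3 (prior 3/20): the presenter has 2 equally likely choices, so probability 1/2; weight (3/20)·(1/2) = 3/40.
If it is in envelope 4 (prior 3/10): the presenter opened envelope 4, so this case is ruled out; weight (3/10)·0 = 0.
The weights sum to 3/10.
So P(the cheque in envelope 1 | the presenter opened envelope 4) = (1/8) / (3/10) = 5/12.

5/12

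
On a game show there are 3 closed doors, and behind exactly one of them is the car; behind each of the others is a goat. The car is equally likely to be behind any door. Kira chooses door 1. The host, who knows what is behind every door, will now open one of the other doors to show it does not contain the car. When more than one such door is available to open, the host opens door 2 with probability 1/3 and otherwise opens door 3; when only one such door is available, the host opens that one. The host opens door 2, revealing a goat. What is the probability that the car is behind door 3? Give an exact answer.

Apply Bayes' rule, conditioning on where the car actually is.
If it is behind door 1 (prior 1/3): door 2 is available, opened with probability 1/3; weight (1/3)·(1/3) = 1/9.
If it is behind door 2 (prior 1/3): the host opened door 2, so this case is ruled out; weight (1/3)·0 = 0.
If it is behind door 3 (prior 1/3): only door 2 is available, probability 1; weight (1/3)·1 = 1/3.
The weights sum to 4/9.
So P(the car behind door 3 | the host opened door 2) = (1/3) / (4/9) = 3/4.

3/4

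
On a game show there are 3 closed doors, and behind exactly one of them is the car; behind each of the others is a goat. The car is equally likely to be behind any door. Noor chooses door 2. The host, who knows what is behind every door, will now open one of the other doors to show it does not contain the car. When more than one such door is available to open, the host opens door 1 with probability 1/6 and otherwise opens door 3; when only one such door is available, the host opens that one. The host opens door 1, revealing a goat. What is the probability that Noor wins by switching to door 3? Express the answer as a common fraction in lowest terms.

6/7

Consider each possible location of the car in turn.
If it is behind door 1 (prior 1/3): the host opened door 1, so this case is ruled out; weight (1/3)·0 = 0.
If it is behind door 2 (prior 1/3): door 1 is available, opened with probability 1/6; weight (1/3)·(1/6) = 1/18.
If it is behind door 3 (prior 1/3): only door 1 is available, probability 1; weight (1/3)·1 = 1/3.
The weights sum to 7/18.
So P(the car behind door 3 | the host opened door 1) = (1/3) / (7/18) = 6/7.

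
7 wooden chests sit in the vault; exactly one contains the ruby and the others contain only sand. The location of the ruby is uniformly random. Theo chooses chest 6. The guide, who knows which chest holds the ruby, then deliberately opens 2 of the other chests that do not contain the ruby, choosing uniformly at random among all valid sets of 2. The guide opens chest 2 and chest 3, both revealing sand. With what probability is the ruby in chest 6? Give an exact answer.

Apply Bayes' rule, conditioning on where the ruby actually is.
If it is in any of chests 1, 4, 5, and 7 (prior 1/7 each): the guide has 10 equally likely choices, so probability 1/10; weight (1/7)·(1/10) = 1/70 each.
If it is in either of chests 2 and 3 (prior 1/7 each): that chest was opened and seen not to hold the prize — ruled out; weight (1/7)·0 = 0 each.
If it is in chest 6 (prior 1/7): the guide has 15 equally likely choices, so probability 1/15; weight (1/7)·(1/15) = 1/105.
The weights sum to 1/15.
So P(the ruby in chest 6 | the guide opened chest 2 and chest 3) = (1/105) / (1/15) = 1/7.

1/7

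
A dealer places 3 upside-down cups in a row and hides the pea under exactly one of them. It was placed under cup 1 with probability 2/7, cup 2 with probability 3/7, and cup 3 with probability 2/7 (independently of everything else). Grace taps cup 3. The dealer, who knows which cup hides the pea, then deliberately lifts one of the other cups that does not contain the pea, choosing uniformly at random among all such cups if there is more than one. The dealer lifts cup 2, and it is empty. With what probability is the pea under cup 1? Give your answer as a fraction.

2/3

Consider each possible location of the pea in turn.
If it is under cup 1 (prior 2/7): the dealer has no choice, probability 1; weight (2/7)·1 = 2/7.
If it is under cup 2 (prior 3/7): the dealer opened cup 2, so this case is ruled out; weight (3/7)·0 = 0.
If it is under cup 3 (prior 2/7): the dealer has 2 equally likely choices, so probability 1/2; weight (2/7)·(1/2) = 1/7.
The weights sum to 3/7.
So P(the pea under cup 1 | the dealer opened cup 2) = (2/7) / (3/7) = 2/3.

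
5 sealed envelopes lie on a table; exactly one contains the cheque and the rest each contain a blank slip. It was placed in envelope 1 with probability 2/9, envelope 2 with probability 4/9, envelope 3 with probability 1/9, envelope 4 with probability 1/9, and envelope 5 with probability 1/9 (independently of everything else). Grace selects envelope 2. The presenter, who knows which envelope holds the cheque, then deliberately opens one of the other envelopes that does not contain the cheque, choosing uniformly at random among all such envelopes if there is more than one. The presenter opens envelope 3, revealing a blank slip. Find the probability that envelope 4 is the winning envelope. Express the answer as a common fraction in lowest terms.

1/7

Apply Bayes' rule, conditioning on where the cheque actually is.
If it is in envelope 1 (prior 2/9): the presenter has 3 equally likely choices, so probability 1/3; weight (2/9)·(1/3) = 2/27.
If it is in envelope 2 (prior 4/9): the presenter has 4 equally likely choices, so probability 1/4; weight (4/9)·(1/4) = 1/9.
If it is in envelope 3 (prior 1/9): the presenter opened envelope 3, so this case is ruled out; weight (1/9)·0 = 0.
If it is in either of envelopes 4 and 5 (prior 1/9 each): the presenter has 3 equally likely choices, so probability 1/3; weight (1/9)·(1/3) = 1/27 each.
The weights sum to 7/27.
So P(the cheque in envelope 4 | the presenter opened envelope 3) = (1/27) / (7/27) = 1/7.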